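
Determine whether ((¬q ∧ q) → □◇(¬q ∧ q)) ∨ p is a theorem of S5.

Valid

Tableau for the negation ¬(((¬q ∧ q) → □◇(¬q ∧ q)) ∨ p):
1. ¬(((¬q ∧ q) → □◇(¬q ∧ q)) ∨ p), 0
2. ¬((¬q ∧ q) → □◇(¬q ∧ q)), 0
3. ¬p, 0
4. ¬q ∧ q, 0
5. ¬□◇(¬q ∧ q), 0
6. ¬q, 0
7. q, 0
Accessibility: 0R0
Branch closes: q and ¬q both at 0.
All branches of the negation close; one closing branch shown above.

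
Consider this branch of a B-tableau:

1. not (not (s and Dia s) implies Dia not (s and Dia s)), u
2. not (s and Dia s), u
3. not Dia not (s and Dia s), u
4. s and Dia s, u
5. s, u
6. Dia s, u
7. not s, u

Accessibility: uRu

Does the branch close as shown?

Both s and not s appear at u.

Yes, closed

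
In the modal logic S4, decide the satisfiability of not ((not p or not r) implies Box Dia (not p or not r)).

Yes, satisfiable

1. not ((not p or not r) implies Box Dia (not p or not r)), w0
2. not p or not r, w0
3. not Box Dia (not p or not r), w0
4. not r, w0
5. not Dia (not p or not r), w1
6. not (not p or not r), w1
7. p, w1
8. r, w1
Accessibility: w0Rw0, w0Rw1, w1Rw1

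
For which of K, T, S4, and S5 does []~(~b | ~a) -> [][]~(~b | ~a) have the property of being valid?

S4, S5

T-tableau for the negation ~([]~(~b | ~a) -> [][]~(~b | ~a)):
1. ~([]~(~b | ~a) -> [][]~(~b | ~a)), w0
2. []~(~b | ~a), w0
3. ~[][]~(~b | ~a), w0
4. ~(~b | ~a), w0
5. b, w0
6. a, w0
7. ~[]~(~b | ~a), w1
8. ~(~b | ~a), w1
9. b, w1
10. a, w1
11. ~b | ~a, w2
12. ~a, w2
Accessibility: w0Rw0, w0Rw1, w1Rw1, w1Rw2, w2Rw2
Complete open branch: countermodel on a T-frame, so not valid in T, nor in K (the same frame is also a K-frame).
S4-tableau for the negation ~([]~(~b | ~a) -> [][]~(~b | ~a)):
1. ~([]~(~b | ~a) -> [][]~(~b | ~a)), w0
2. []~(~b | ~a), w0
3. ~[][]~(~b | ~a), w0
4. ~(~b | ~a), w0
5. b, w0
6. a, w0
7. ~[]~(~b | ~a), w1
8. ~(~b | ~a), w1
9. b, w1
10. a, w1
11. ~b | ~a, w2
12. ~(~b | ~a), w2
13. b, w2
14. a, w2
15. ~a, w2
Accessibility: w0Rw0, w0Rw1, w0Rw2, w1Rw1, w1Rw2, w2Rw2
Branch closes: a and ~a both at w2.
Every branch closes (one shown): valid in S4, hence also in S5 (every theorem of S4 is a theorem of S5).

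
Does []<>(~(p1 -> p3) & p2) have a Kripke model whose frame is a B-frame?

1. []<>(~(p1 -> p3) & p2), 0
2. <>(~(p1 -> p3) & p2), 0   [[]-rule on 1 via 0R0]
3. ~(p1 -> p3) & p2, 1   [<>-rule on 2: fresh world 1, 0R1]
4. ~(p1 -> p3), 1   [&-rule on 3]
5. p2, 1   [&-rule on 3]
6. p1, 1   [~->-rule on 4]
7. ~p3, 1   [~->-rule on 4]
8. <>(~(p1 -> p3) & p2), 1   [[]-rule on 1 via 0R1]
9. ~(p1 -> p3) & p2, 2   [<>-rule on 8: fresh world 2, 1R2]
10. ~(p1 -> p3), 2   [&-rule on 9]
11. p2, 2   [&-rule on 9]
12. p1, 2   [~->-rule on 10]
13. ~p3, 2   [~->-rule on 10]
Accessibility: 0R0, 0R1, 1R0, 1R1, 1R2, 2R1, 2R2

Yes, satisfiable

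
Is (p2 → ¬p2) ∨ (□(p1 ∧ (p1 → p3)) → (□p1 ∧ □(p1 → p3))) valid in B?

Tableau for the negation ¬((p2 → ¬p2) ∨ (□(p1 ∧ (p1 → p3)) → (□p1 ∧ □(p1 → p3)))):
1. ¬((p2 → ¬p2) ∨ (□(p1 ∧ (p1 → p3)) → (□p1 ∧ □(p1 → p3)))), w0
2. ¬(p2 → ¬p2), w0
3. ¬(□(p1 ∧ (p1 → p3)) → (□p1 ∧ □(p1 → p3))), w0
4. p2, w0
5. □(p1 ∧ (p1 → p3)), w0
6. ¬(□p1 ∧ □(p1 → p3)), w0
7. p1 ∧ (p1 → p3), w0
8. p1, w0
9. p1 → p3, w0
10. ¬□(p1 → p3), w0
11. p3, w0
12. ¬(p1 → p3), w1
13. p1, w1
14. ¬p3, w1
15. p1 ∧ (p1 → p3), w1
16. p1 → p3, w1
17. p3, w1
Accessibility: w0Rw0, w0Rw1, w1Rw0, w1Rw1
Branch closes: p3 and ¬p3 both at w1.
Every branch of the negation's tableau closes; the branch above is one of them.

Yes, valid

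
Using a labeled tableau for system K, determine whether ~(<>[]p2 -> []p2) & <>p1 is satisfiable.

Satisfiable (open branch found)

1. ~(<>[]p2 -> []p2) & <>p1, u
2. ~(<>[]p2 -> []p2), u
3. <>p1, u
4. <>[]p2, u
5. ~[]p2, u
6. p1, v
7. []p2, w
8. ~p2, x
Accessibility: uRv, uRw, uRx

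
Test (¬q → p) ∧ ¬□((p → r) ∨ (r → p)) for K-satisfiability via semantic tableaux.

Unsatisfiable (every branch closes)

1. (¬q → p) ∧ ¬□((p → r) ∨ (r → p)), w0
2. ¬q → p, w0   [∧-rule on 1]
3. ¬□((p → r) ∨ (r → p)), w0   [∧-rule on 1]
4. p, w0   [→-rule on 2 (branches; this branch)]
5. ¬((p → r) ∨ (r → p)), w1   [¬□-rule on 3: fresh world w1, w0Rw1]
6. ¬(p → r), w1   [¬∨-rule on 5]
7. ¬(r → p), w1   [¬∨-rule on 5]
8. p, w1   [¬→-rule on 6]
9. ¬r, w1   [¬→-rule on 6]
10. r, w1   [¬→-rule on 7]
11. ¬p, w1   [¬→-rule on 7]
Accessibility: w0Rw1
Branch closes: r and ¬r both at w1.
Every branch closes; the branch above is one of them.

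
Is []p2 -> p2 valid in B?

Tableau for the negation ~([]p2 -> p2):
1. ~([]p2 -> p2), u
2. []p2, u   [~->-rule on 1]
3. ~p2, u   [~->-rule on 1]
4. p2, u   [[]-rule on 2 via uRu]
Accessibility: uRu
Branch closes: p2 and ~p2 both at u.
Every branch of the negation's tableau closes; the branch above is one of them.

Valid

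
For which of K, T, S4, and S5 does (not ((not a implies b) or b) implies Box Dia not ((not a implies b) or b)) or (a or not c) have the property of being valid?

S4-tableau for the negation not ((not ((not a implies b) or b) implies Box Dia not ((not a implies b) or b)) or (a or not c)):
1. not ((not ((not a implies b) or b) implies Box Dia not ((not a implies b) or b)) or (a or not c)), w0
2. not (not ((not a implies b) or b) implies Box Dia not ((not a implies b) or b)), w0   [neg-or-rule on 1]
3. not (a or not c), w0   [neg-or-rule on 1]
4. not ((not a implies b) or b), w0   [neg-implies-rule on 2]
5. not Box Dia not ((not a implies b) or b), w0   [neg-implies-rule on 2]
6. not a, w0   [neg-or-rule on 3]
7. c, w0   [neg-or-rule on 3]
8. not (not a implies b), w0   [neg-or-rule on 4]
9. not b, w0   [neg-or-rule on 4]
10. not Dia not ((not a implies b) or b), w1   [neg-Box-rule on 5: fresh world w1, w0Rw1]
11. (not a implies b) or b, w1   [neg-Dia-rule on 10 via w1Rw1]
12. b, w1   [or-rule on 11 (branches; this branch)]
Accessibility: w0Rw0, w0Rw1, w1Rw1
Complete open branch: countermodel on an S4-frame, so not valid in S4, nor in K, T (the same frame is also a K-frame and a T-frame).
S5-tableau for the negation not ((not ((not a implies b) or b) implies Box Dia not ((not a implies b) or b)) or (a or not c)):
1. not ((not ((not a implies b) or b) implies Box Dia not ((not a implies b) or b)) or (a or not c)), w0
2. not (not ((not a implies b) or b) implies Box Dia not ((not a implies b) or b)), w0   [neg-or-rule on 1]
3. not (a or not c), w0   [neg-or-rule on 1]
4. not ((not a implies b) or b), w0   [neg-implies-rule on 2]
5. not Box Dia not ((not a implies b) or b), w0   [neg-implies-rule on 2]
6. not a, w0   [neg-or-rule on 3]
7. c, w0   [neg-or-rule on 3]
8. not (not a implies b), w0   [neg-or-rule on 4]
9. not b, w0   [neg-or-rule on 4]
10. not Dia not ((not a implies b) or b), w1   [neg-Box-rule on 5: fresh world w1, w0Rw1]
11. (not a implies b) or b, w0   [neg-Dia-rule on 10 via w1Rw0]
12. (not a implies b) or b, w1   [neg-Dia-rule on 10 via w1Rw1]
13. not a implies b, w0   [or-rule on 11 (branches; this branch)]
14. b, w1   [or-rule on 12 (branches; this branch)]
15. b, w0   [implies-rule on 13 (branches; this branch)]
Accessibility: w0Rw0, w0Rw1, w1Rw0, w1Rw1
Branch closes: b and not b both at w0.
Every branch closes (one shown): valid in S5.

S5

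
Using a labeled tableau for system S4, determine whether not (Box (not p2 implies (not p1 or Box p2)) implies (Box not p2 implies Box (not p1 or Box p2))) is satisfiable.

No, unsatisfiable

1. not (Box (not p2 implies (not p1 or Box p2)) implies (Box not p2 implies Box (not p1 or Box p2))), u
2. Box (not p2 implies (not p1 or Box p2)), u   [neg-implies-rule on 1]
3. not (Box not p2 implies Box (not p1 or Box p2)), u   [neg-implies-rule on 1]
4. Box not p2, u   [neg-implies-rule on 3]
5. not Box (not p1 or Box p2), u   [neg-implies-rule on 3]
6. not p2 implies (not p1 or Box p2), u   [Box-rule on 2 via uRu]
7. not p2, u   [Box-rule on 4 via uRu]
8. not p1 or Box p2, u   [implies-rule on 6 (branches; this branch)]
9. not p1, u   [or-rule on 8 (branches; this branch)]
10. not (not p1 or Box p2), v   [neg-Box-rule on 5: fresh world v, uRv]
11. p1, v   [neg-or-rule on 10]
12. not Box p2, v   [neg-or-rule on 10]
13. not p2 implies (not p1 or Box p2), v   [Box-rule on 2 via uRv]
14. not p2, v   [Box-rule on 4 via uRv]
15. not p1 or Box p2, v   [implies-rule on 13 (branches; this branch)]
16. Box p2, v   [or-rule on 15 (branches; this branch)]
17. p2, v   [Box-rule on 16 via vRv]
Accessibility: uRu, uRv, vRv
Branch closes: p2 and not p2 both at v.
Every branch closes; the branch above is one of them.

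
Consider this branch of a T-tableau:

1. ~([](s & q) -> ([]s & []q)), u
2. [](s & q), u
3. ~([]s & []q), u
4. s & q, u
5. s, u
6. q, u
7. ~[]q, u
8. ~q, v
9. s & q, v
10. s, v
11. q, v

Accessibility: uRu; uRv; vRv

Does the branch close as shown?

Closed

Both q and ~q appear at v.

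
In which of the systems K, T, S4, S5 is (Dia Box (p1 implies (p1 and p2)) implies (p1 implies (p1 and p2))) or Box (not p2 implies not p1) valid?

S5-tableau for the negation not ((Dia Box (p1 implies (p1 and p2)) implies (p1 implies (p1 and p2))) or Box (not p2 implies not p1)):
1. not ((Dia Box (p1 implies (p1 and p2)) implies (p1 implies (p1 and p2))) or Box (not p2 implies not p1)), w0
2. not (Dia Box (p1 implies (p1 and p2)) implies (p1 implies (p1 and p2))), w0   [neg-or-rule on 1]
3. not Box (not p2 implies not p1), w0   [neg-or-rule on 1]
4. Dia Box (p1 implies (p1 and p2)), w0   [neg-implies-rule on 2]
5. not (p1 implies (p1 and p2)), w0   [neg-implies-rule on 2]
6. p1, w0   [neg-implies-rule on 5]
7. not (p1 and p2), w0   [neg-implies-rule on 5]
8. not p2, w0   [neg-and-rule on 7 (branches; this branch)]
9. not (not p2 implies not p1), w1   [neg-Box-rule on 3: fresh world w1, w0Rw1]
10. not p2, w1   [neg-implies-rule on 9]
11. p1, w1   [neg-implies-rule on 9]
12. Box (p1 implies (p1 and p2)), w2   [Dia-rule on 4: fresh world w2, w0Rw2]
13. p1 implies (p1 and p2), w0   [Box-rule on 12 via w2Rw0]
14. p1 implies (p1 and p2), w1   [Box-rule on 12 via w2Rw1]
15. p1 implies (p1 and p2), w2   [Box-rule on 12 via w2Rw2]
16. p1 and p2, w0   [implies-rule on 13 (branches; this branch)]
17. p2, w0   [and-rule on 16]
Accessibility: w0Rw0, w0Rw1, w0Rw2, w1Rw0, w1Rw1, w1Rw2, w2Rw0, w2Rw1, w2Rw2
Branch closes: p2 and not p2 both at w0.
Every branch closes (one shown): valid in S5.
S4-tableau for the negation not ((Dia Box (p1 implies (p1 and p2)) implies (p1 implies (p1 and p2))) or Box (not p2 implies not p1)):
1. not ((Dia Box (p1 implies (p1 and p2)) implies (p1 implies (p1 and p2))) or Box (not p2 implies not p1)), w0
2. not (Dia Box (p1 implies (p1 and p2)) implies (p1 implies (p1 and p2))), w0   [neg-or-rule on 1]
3. not Box (not p2 implies not p1), w0   [neg-or-rule on 1]
4. Dia Box (p1 implies (p1 and p2)), w0   [neg-implies-rule on 2]
5. not (p1 implies (p1 and p2)), w0   [neg-implies-rule on 2]
6. p1, w0   [neg-implies-rule on 5]
7. not (p1 and p2), w0   [neg-implies-rule on 5]
8. not p2, w0   [neg-and-rule on 7 (branches; this branch)]
9. not (not p2 implies not p1), w1   [neg-Box-rule on 3: fresh world w1, w0Rw1]
10. not p2, w1   [neg-implies-rule on 9]
11. p1, w1   [neg-implies-rule on 9]
12. Box (p1 implies (p1 and p2)), w2   [Dia-rule on 4: fresh world w2, w0Rw2]
13. p1 implies (p1 and p2), w2   [Box-rule on 12 via w2Rw2]
14. p1 and p2, w2   [implies-rule on 13 (branches; this branch)]
15. p1, w2   [and-rule on 14]
16. p2, w2   [and-rule on 14]
Accessibility: w0Rw0, w0Rw1, w0Rw2, w1Rw1, w2Rw2
Complete open branch: countermodel on an S4-frame, so not valid in S4, nor in K, T (the same frame is also a K-frame and a T-frame).

S5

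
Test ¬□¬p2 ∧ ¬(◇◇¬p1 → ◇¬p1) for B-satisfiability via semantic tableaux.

1. ¬□¬p2 ∧ ¬(◇◇¬p1 → ◇¬p1), 0
2. ¬□¬p2, 0
3. ¬(◇◇¬p1 → ◇¬p1), 0
4. ◇◇¬p1, 0
5. ¬◇¬p1, 0
6. p1, 0
7. p2, 1
8. p1, 1
9. ◇¬p1, 2
10. p1, 2
11. ¬p1, 3
Accessibility: 0R0, 0R1, 0R2, 1R0, 1R1, 2R0, 2R2, 2R3, 3R2, 3R3

Satisfiable (open branch found)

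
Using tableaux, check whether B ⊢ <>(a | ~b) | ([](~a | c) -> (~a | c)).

Tableau for the negation ~(<>(a | ~b) | ([](~a | c) -> (~a | c))):
1. ~(<>(a | ~b) | ([](~a | c) -> (~a | c))), u
2. ~<>(a | ~b), u
3. ~([](~a | c) -> (~a | c)), u
4. [](~a | c), u
5. ~(~a | c), u
6. a, u
7. ~c, u
8. ~(a | ~b), u
9. ~a, u
10. b, u
Accessibility: uRu
Branch closes: a and ~a both at u.
All branches of the negation close; one closing branch shown above.

Valid in B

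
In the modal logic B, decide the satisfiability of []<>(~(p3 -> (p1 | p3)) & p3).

Unsatisfiable (every branch closes)

1. []<>(~(p3 -> (p1 | p3)) & p3), u
2. <>(~(p3 -> (p1 | p3)) & p3), u
3. ~(p3 -> (p1 | p3)) & p3, v
4. ~(p3 -> (p1 | p3)), v
5. p3, v
6. ~(p1 | p3), v
7. ~p1, v
8. ~p3, v
Accessibility: uRu, uRv, vRu, vRv
Branch closes: p3 and ~p3 both at v.
All branches of the tableau close; one closing branch shown above.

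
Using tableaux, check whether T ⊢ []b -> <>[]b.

Tableau for the negation ~([]b -> <>[]b):
1. ~([]b -> <>[]b), u
2. []b, u
3. ~<>[]b, u
4. b, u
5. ~[]b, u
6. ~b, v
7. b, v
Accessibility: uRu, uRv, vRv
Branch closes: b and ~b both at v.
Every branch of the negation's tableau closes; the branch above is one of them.

Valid in T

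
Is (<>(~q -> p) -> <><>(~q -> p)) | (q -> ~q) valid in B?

Valid

Tableau for the negation ~((<>(~q -> p) -> <><>(~q -> p)) | (q -> ~q)):
1. ~((<>(~q -> p) -> <><>(~q -> p)) | (q -> ~q)), w0
2. ~(<>(~q -> p) -> <><>(~q -> p)), w0
3. ~(q -> ~q), w0
4. <>(~q -> p), w0
5. ~<><>(~q -> p), w0
6. q, w0
7. ~<>(~q -> p), w0
8. ~(~q -> p), w0
9. ~q, w0
10. ~p, w0
Accessibility: w0Rw0
Branch closes: q and ~q both at w0.
All branches of the negation close; one closing branch shown above.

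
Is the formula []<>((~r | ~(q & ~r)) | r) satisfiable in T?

Satisfiable (open branch found)

1. []<>((~r | ~(q & ~r)) | r), w0
2. <>((~r | ~(q & ~r)) | r), w0   [[]-rule on 1 via w0Rw0]
3. (~r | ~(q & ~r)) | r, w1   [<>-rule on 2: fresh world w1, w0Rw1]
4. <>((~r | ~(q & ~r)) | r), w1   [[]-rule on 1 via w0Rw1]
5. r, w1   [|-rule on 3 (branches; this branch)]
6. (~r | ~(q & ~r)) | r, w2   [<>-rule on 4: fresh world w2, w1Rw2]
7. r, w2   [|-rule on 6 (branches; this branch)]
Accessibility: w0Rw0, w0Rw1, w1Rw1, w1Rw2, w2Rw2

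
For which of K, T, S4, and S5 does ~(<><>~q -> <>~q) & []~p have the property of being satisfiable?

K, T

S4-tableau for the formula:
1. ~(<><>~q -> <>~q) & []~p, w0
2. ~(<><>~q -> <>~q), w0   [&-rule on 1]
3. []~p, w0   [&-rule on 1]
4. <><>~q, w0   [~->-rule on 2]
5. ~<>~q, w0   [~->-rule on 2]
6. ~p, w0   [[]-rule on 3 via w0Rw0]
7. q, w0   [~<>-rule on 5 via w0Rw0]
8. <>~q, w1   [<>-rule on 4: fresh world w1, w0Rw1]
9. ~p, w1   [[]-rule on 3 via w0Rw1]
10. q, w1   [~<>-rule on 5 via w0Rw1]
11. ~q, w2   [<>-rule on 8: fresh world w2, w1Rw2]
12. ~p, w2   [[]-rule on 3 via w0Rw2]
13. q, w2   [~<>-rule on 5 via w0Rw2]
Accessibility: w0Rw0, w0Rw1, w0Rw2, w1Rw1, w1Rw2, w2Rw2
Branch closes: q and ~q both at w2.
Every branch closes (one shown): unsatisfiable in S4, hence also in S5 (every S5-frame is an S4-frame).
T-tableau for the formula:
1. ~(<><>~q -> <>~q) & []~p, w0
2. ~(<><>~q -> <>~q), w0   [&-rule on 1]
3. []~p, w0   [&-rule on 1]
4. <><>~q, w0   [~->-rule on 2]
5. ~<>~q, w0   [~->-rule on 2]
6. ~p, w0   [[]-rule on 3 via w0Rw0]
7. q, w0   [~<>-rule on 5 via w0Rw0]
8. <>~q, w1   [<>-rule on 4: fresh world w1, w0Rw1]
9. ~p, w1   [[]-rule on 3 via w0Rw1]
10. q, w1   [~<>-rule on 5 via w0Rw1]
11. ~q, w2   [<>-rule on 8: fresh world w2, w1Rw2]
Accessibility: w0Rw0, w0Rw1, w1Rw1, w1Rw2, w2Rw2
Complete open branch: satisfiable in T, hence also in K (this T-model is also a K-model).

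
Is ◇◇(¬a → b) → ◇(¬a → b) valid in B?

Invalid (countermodel exists)

Tableau for the negation ¬(◇◇(¬a → b) → ◇(¬a → b)):
1. ¬(◇◇(¬a → b) → ◇(¬a → b)), u
2. ◇◇(¬a → b), u
3. ¬◇(¬a → b), u
4. ¬(¬a → b), u
5. ¬a, u
6. ¬b, u
7. ◇(¬a → b), v
8. ¬(¬a → b), v
9. ¬a, v
10. ¬b, v
11. ¬a → b, w
12. b, w
Accessibility: uRu, uRv, vRu, vRv, vRw, wRv, wRw
The negation has an open branch (countermodel exists).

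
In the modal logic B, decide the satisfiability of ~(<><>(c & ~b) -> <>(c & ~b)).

1. ~(<><>(c & ~b) -> <>(c & ~b)), w0
2. <><>(c & ~b), w0   [~->-rule on 1]
3. ~<>(c & ~b), w0   [~->-rule on 1]
4. ~(c & ~b), w0   [~<>-rule on 3 via w0Rw0]
5. b, w0   [~&-rule on 4 (branches; this branch)]
6. <>(c & ~b), w1   [<>-rule on 2: fresh world w1, w0Rw1]
7. ~(c & ~b), w1   [~<>-rule on 3 via w0Rw1]
8. b, w1   [~&-rule on 7 (branches; this branch)]
9. c & ~b, w2   [<>-rule on 6: fresh world w2, w1Rw2]
10. c, w2   [&-rule on 9]
11. ~b, w2   [&-rule on 9]
Accessibility: w0Rw0, w0Rw1, w1Rw0, w1Rw1, w1Rw2, w2Rw1, w2Rw2

Yes, satisfiable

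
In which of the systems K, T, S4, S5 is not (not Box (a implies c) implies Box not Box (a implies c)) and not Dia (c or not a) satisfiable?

K

T-tableau for the formula:
1. not (not Box (a implies c) implies Box not Box (a implies c)) and not Dia (c or not a), 0
2. not (not Box (a implies c) implies Box not Box (a implies c)), 0   [and-rule on 1]
3. not Dia (c or not a), 0   [and-rule on 1]
4. not Box (a implies c), 0   [neg-implies-rule on 2]
5. not Box not Box (a implies c), 0   [neg-implies-rule on 2]
6. not (c or not a), 0   [neg-Dia-rule on 3 via 0R0]
7. not c, 0   [neg-or-rule on 6]
8. a, 0   [neg-or-rule on 6]
9. not (a implies c), 1   [neg-Box-rule on 4: fresh world 1, 0R1]
10. a, 1   [neg-implies-rule on 9]
11. not c, 1   [neg-implies-rule on 9]
12. not (c or not a), 1   [neg-Dia-rule on 3 via 0R1]
13. Box (a implies c), 2   [neg-Box-rule on 5: fresh world 2, 0R2]
14. not (c or not a), 2   [neg-Dia-rule on 3 via 0R2]
15. not c, 2   [neg-or-rule on 14]
16. a, 2   [neg-or-rule on 14]
17. a implies c, 2   [Box-rule on 13 via 2R2]
18. c, 2   [implies-rule on 17 (branches; this branch)]
Accessibility: 0R0, 0R1, 0R2, 1R1, 2R2
Branch closes: c and not c both at 2.
Every branch closes (one shown): unsatisfiable in T, hence also in S4, S5 (every S4/S5-frame is a T-frame).
K-tableau for the formula:
1. not (not Box (a implies c) implies Box not Box (a implies c)) and not Dia (c or not a), 0
2. not (not Box (a implies c) implies Box not Box (a implies c)), 0   [and-rule on 1]
3. not Dia (c or not a), 0   [and-rule on 1]
4. not Box (a implies c), 0   [neg-implies-rule on 2]
5. not Box not Box (a implies c), 0   [neg-implies-rule on 2]
6. not (a implies c), 1   [neg-Box-rule on 4: fresh world 1, 0R1]
7. a, 1   [neg-implies-rule on 6]
8. not c, 1   [neg-implies-rule on 6]
9. not (c or not a), 1   [neg-Dia-rule on 3 via 0R1]
10. Box (a implies c), 2   [neg-Box-rule on 5: fresh world 2, 0R2]
11. not (c or not a), 2   [neg-Dia-rule on 3 via 0R2]
12. not c, 2   [neg-or-rule on 11]
13. a, 2   [neg-or-rule on 11]
Accessibility: 0R1, 0R2
Complete open branch: satisfiable in K.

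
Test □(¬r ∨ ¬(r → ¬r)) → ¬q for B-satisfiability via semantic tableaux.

Satisfiable (open branch found)

1. □(¬r ∨ ¬(r → ¬r)) → ¬q, w0
2. ¬q, w0   [→-rule on 1 (branches; this branch)]
Accessibility: w0Rw0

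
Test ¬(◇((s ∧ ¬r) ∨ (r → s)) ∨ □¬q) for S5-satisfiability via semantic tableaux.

Satisfiable (open branch found)

1. ¬(◇((s ∧ ¬r) ∨ (r → s)) ∨ □¬q), u
2. ¬◇((s ∧ ¬r) ∨ (r → s)), u
3. ¬□¬q, u
4. ¬((s ∧ ¬r) ∨ (r → s)), u
5. ¬(s ∧ ¬r), u
6. ¬(r → s), u
7. r, u
8. ¬s, u
9. q, v
10. ¬((s ∧ ¬r) ∨ (r → s)), v
11. ¬(s ∧ ¬r), v
12. ¬(r → s), v
13. r, v
14. ¬s, v
Accessibility: uRu, uRv, vRu, vRv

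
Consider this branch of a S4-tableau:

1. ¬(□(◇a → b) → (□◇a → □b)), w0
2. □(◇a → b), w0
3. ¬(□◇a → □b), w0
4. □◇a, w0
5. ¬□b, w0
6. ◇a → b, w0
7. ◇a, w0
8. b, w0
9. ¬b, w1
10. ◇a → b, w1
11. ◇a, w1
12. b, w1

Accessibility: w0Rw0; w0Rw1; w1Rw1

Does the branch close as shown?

Closed

Both b and ¬b appear at w1.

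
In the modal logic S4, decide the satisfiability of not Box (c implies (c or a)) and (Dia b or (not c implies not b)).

1. not Box (c implies (c or a)) and (Dia b or (not c implies not b)), w0
2. not Box (c implies (c or a)), w0
3. Dia b or (not c implies not b), w0
4. not c implies not b, w0
5. not b, w0
6. not (c implies (c or a)), w1
7. c, w1
8. not (c or a), w1
9. not c, w1
10. not a, w1
Accessibility: w0Rw0, w0Rw1, w1Rw1
Branch closes: c and not c both at w1.
All branches of the tableau close; one closing branch shown above.

Unsatisfiable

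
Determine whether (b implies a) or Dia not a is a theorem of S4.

Tableau for the negation not ((b implies a) or Dia not a):
1. not ((b implies a) or Dia not a), 0
2. not (b implies a), 0
3. not Dia not a, 0
4. b, 0
5. not a, 0
6. a, 0
Accessibility: 0R0
Branch closes: a and not a both at 0.
All branches of the negation close; one closing branch shown above.

Valid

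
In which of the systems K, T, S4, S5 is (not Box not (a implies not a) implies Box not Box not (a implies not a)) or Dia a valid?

K-tableau for the negation not ((not Box not (a implies not a) implies Box not Box not (a implies not a)) or Dia a):
1. not ((not Box not (a implies not a) implies Box not Box not (a implies not a)) or Dia a), w0
2. not (not Box not (a implies not a) implies Box not Box not (a implies not a)), w0
3. not Dia a, w0
4. not Box not (a implies not a), w0
5. not Box not Box not (a implies not a), w0
6. a implies not a, w1
7. not a, w1
8. Box not (a implies not a), w2
9. not a, w2
Accessibility: w0Rw1, w0Rw2
Complete open branch: countermodel on a K-frame, so not valid in K.
T-tableau for the negation not ((not Box not (a implies not a) implies Box not Box not (a implies not a)) or Dia a):
1. not ((not Box not (a implies not a) implies Box not Box not (a implies not a)) or Dia a), w0
2. not (not Box not (a implies not a) implies Box not Box not (a implies not a)), w0
3. not Dia a, w0
4. not Box not (a implies not a), w0
5. not Box not Box not (a implies not a), w0
6. not a, w0
7. a implies not a, w1
8. not a, w1
9. Box not (a implies not a), w2
10. not a, w2
11. not (a implies not a), w2
12. a, w2
Accessibility: w0Rw0, w0Rw1, w0Rw2, w1Rw1, w2Rw2
Branch closes: a and not a both at w2.
Every branch closes (one shown): valid in T, hence also in S4, S5 (every theorem of T is a theorem of S4 and S5).

T, S4, S5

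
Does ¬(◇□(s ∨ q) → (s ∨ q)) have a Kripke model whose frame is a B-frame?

No, unsatisfiable

1. ¬(◇□(s ∨ q) → (s ∨ q)), u
2. ◇□(s ∨ q), u
3. ¬(s ∨ q), u
4. ¬s, u
5. ¬q, u
6. □(s ∨ q), v
7. s ∨ q, u
8. s ∨ q, v
9. q, u
Accessibility: uRu, uRv, vRu, vRv
Branch closes: q and ¬q both at u.
Every branch closes; the branch above is one of them.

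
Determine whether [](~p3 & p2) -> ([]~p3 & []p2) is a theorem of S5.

Valid in S5

Tableau for the negation ~([](~p3 & p2) -> ([]~p3 & []p2)):
1. ~([](~p3 & p2) -> ([]~p3 & []p2)), u
2. [](~p3 & p2), u
3. ~([]~p3 & []p2), u
4. ~p3 & p2, u
5. ~p3, u
6. p2, u
7. ~[]p2, u
8. ~p2, v
9. ~p3 & p2, v
10. ~p3, v
11. p2, v
Accessibility: uRu, uRv, vRu, vRv
Branch closes: p2 and ~p2 both at v.
All branches of the negation close; one closing branch shown above.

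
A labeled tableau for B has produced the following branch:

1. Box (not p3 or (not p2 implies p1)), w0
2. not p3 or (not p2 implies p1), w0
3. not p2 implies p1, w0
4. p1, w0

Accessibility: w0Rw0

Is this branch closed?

Not closed

No world carries both an atom and its negation.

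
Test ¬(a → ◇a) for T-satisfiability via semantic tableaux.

Unsatisfiable

1. ¬(a → ◇a), w0
2. a, w0
3. ¬◇a, w0
4. ¬a, w0
Accessibility: w0Rw0
Branch closes: a and ¬a both at w0.
Every branch closes; the branch above is one of them.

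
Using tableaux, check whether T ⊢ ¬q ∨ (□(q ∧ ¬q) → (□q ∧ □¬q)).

Tableau for the negation ¬(¬q ∨ (□(q ∧ ¬q) → (□q ∧ □¬q))):
1. ¬(¬q ∨ (□(q ∧ ¬q) → (□q ∧ □¬q))), 0
2. q, 0   [¬∨-rule on 1]
3. ¬(□(q ∧ ¬q) → (□q ∧ □¬q)), 0   [¬∨-rule on 1]
4. □(q ∧ ¬q), 0   [¬→-rule on 3]
5. ¬(□q ∧ □¬q), 0   [¬→-rule on 3]
6. q ∧ ¬q, 0   [□-rule on 4 via 0R0]
7. ¬q, 0   [∧-rule on 6]
Accessibility: 0R0
Branch closes: q and ¬q both at 0.
Every branch of the negation's tableau closes; the branch above is one of them.

Valid in T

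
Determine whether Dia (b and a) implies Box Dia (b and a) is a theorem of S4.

Tableau for the negation not (Dia (b and a) implies Box Dia (b and a)):
1. not (Dia (b and a) implies Box Dia (b and a)), w0
2. Dia (b and a), w0   [neg-implies-rule on 1]
3. not Box Dia (b and a), w0   [neg-implies-rule on 1]
4. b and a, w1   [Dia-rule on 2: fresh world w1, w0Rw1]
5. b, w1   [and-rule on 4]
6. a, w1   [and-rule on 4]
7. not Dia (b and a), w2   [neg-Box-rule on 3: fresh world w2, w0Rw2]
8. not (b and a), w2   [neg-Dia-rule on 7 via w2Rw2]
9. not a, w2   [neg-and-rule on 8 (branches; this branch)]
Accessibility: w0Rw0, w0Rw1, w0Rw2, w1Rw1, w2Rw2
The negation has an open branch (countermodel exists).

No, not valid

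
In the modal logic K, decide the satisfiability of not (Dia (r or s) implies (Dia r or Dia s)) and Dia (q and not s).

Unsatisfiable (every branch closes)

1. not (Dia (r or s) implies (Dia r or Dia s)) and Dia (q and not s), 0
2. not (Dia (r or s) implies (Dia r or Dia s)), 0
3. Dia (q and not s), 0
4. Dia (r or s), 0
5. not (Dia r or Dia s), 0
6. not Dia r, 0
7. not Dia s, 0
8. q and not s, 1
9. q, 1
10. not s, 1
11. not r, 1
12. r or s, 2
13. not r, 2
14. not s, 2
15. s, 2
Accessibility: 0R1, 0R2
Branch closes: s and not s both at 2.
Every branch closes; the branch above is one of them.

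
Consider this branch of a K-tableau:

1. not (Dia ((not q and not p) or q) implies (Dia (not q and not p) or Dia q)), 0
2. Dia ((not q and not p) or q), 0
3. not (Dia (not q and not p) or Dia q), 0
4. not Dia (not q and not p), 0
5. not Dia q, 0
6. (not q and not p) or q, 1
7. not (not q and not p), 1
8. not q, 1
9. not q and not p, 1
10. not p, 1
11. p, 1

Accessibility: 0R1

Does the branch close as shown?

Both p and not p appear at 1.

Yes, closed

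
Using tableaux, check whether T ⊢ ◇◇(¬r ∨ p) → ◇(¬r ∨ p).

Tableau for the negation ¬(◇◇(¬r ∨ p) → ◇(¬r ∨ p)):
1. ¬(◇◇(¬r ∨ p) → ◇(¬r ∨ p)), w0
2. ◇◇(¬r ∨ p), w0
3. ¬◇(¬r ∨ p), w0
4. ¬(¬r ∨ p), w0
5. r, w0
6. ¬p, w0
7. ◇(¬r ∨ p), w1
8. ¬(¬r ∨ p), w1
9. r, w1
10. ¬p, w1
11. ¬r ∨ p, w2
12. p, w2
Accessibility: w0Rw0, w0Rw1, w1Rw1, w1Rw2, w2Rw2
The negation has an open branch (countermodel exists).

Invalid (countermodel exists)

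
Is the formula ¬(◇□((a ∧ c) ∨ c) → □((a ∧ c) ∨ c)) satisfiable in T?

1. ¬(◇□((a ∧ c) ∨ c) → □((a ∧ c) ∨ c)), w0
2. ◇□((a ∧ c) ∨ c), w0
3. ¬□((a ∧ c) ∨ c), w0
4. □((a ∧ c) ∨ c), w1
5. (a ∧ c) ∨ c, w1
6. c, w1
7. ¬((a ∧ c) ∨ c), w2
8. ¬(a ∧ c), w2
9. ¬c, w2
Accessibility: w0Rw0, w0Rw1, w0Rw2, w1Rw1, w2Rw2

Satisfiable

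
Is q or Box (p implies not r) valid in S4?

Tableau for the negation not (q or Box (p implies not r)):
1. not (q or Box (p implies not r)), u
2. not q, u
3. not Box (p implies not r), u
4. not (p implies not r), v
5. p, v
6. r, v
Accessibility: uRu, uRv, vRv
The negation has an open branch (countermodel exists).

Not valid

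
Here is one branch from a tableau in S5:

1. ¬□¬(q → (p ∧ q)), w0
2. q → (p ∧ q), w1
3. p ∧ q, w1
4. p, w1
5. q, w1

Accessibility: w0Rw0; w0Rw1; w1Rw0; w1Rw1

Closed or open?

Open

No world carries both an atom and its negation.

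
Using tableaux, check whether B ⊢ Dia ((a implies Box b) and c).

Not valid

Tableau for the negation not Dia ((a implies Box b) and c):
1. not Dia ((a implies Box b) and c), 0
2. not ((a implies Box b) and c), 0   [neg-Dia-rule on 1 via 0R0]
3. not c, 0   [neg-and-rule on 2 (branches; this branch)]
Accessibility: 0R0
The negation has an open branch (countermodel exists).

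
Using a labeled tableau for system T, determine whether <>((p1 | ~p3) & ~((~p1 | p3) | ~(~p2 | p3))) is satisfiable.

Yes, satisfiable

1. <>((p1 | ~p3) & ~((~p1 | p3) | ~(~p2 | p3))), w0
2. (p1 | ~p3) & ~((~p1 | p3) | ~(~p2 | p3)), w1
3. p1 | ~p3, w1
4. ~((~p1 | p3) | ~(~p2 | p3)), w1
5. ~(~p1 | p3), w1
6. ~p2 | p3, w1
7. p1, w1
8. ~p3, w1
9. ~p2, w1
Accessibility: w0Rw0, w0Rw1, w1Rw1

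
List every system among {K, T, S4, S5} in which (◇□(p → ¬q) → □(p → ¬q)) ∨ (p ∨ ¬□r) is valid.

S5-tableau for the negation ¬((◇□(p → ¬q) → □(p → ¬q)) ∨ (p ∨ ¬□r)):
1. ¬((◇□(p → ¬q) → □(p → ¬q)) ∨ (p ∨ ¬□r)), w0
2. ¬(◇□(p → ¬q) → □(p → ¬q)), w0
3. ¬(p ∨ ¬□r), w0
4. ◇□(p → ¬q), w0
5. ¬□(p → ¬q), w0
6. ¬p, w0
7. □r, w0
8. r, w0
9. □(p → ¬q), w1
10. r, w1
11. p → ¬q, w0
12. p → ¬q, w1
13. ¬q, w0
14. ¬q, w1
15. ¬(p → ¬q), w2
16. p, w2
17. q, w2
18. r, w2
19. p → ¬q, w2
20. ¬q, w2
Accessibility: w0Rw0, w0Rw1, w0Rw2, w1Rw0, w1Rw1, w1Rw2, w2Rw0, w2Rw1, w2Rw2
Branch closes: q and ¬q both at w2.
Every branch closes (one shown): valid in S5.
S4-tableau for the negation ¬((◇□(p → ¬q) → □(p → ¬q)) ∨ (p ∨ ¬□r)):
1. ¬((◇□(p → ¬q) → □(p → ¬q)) ∨ (p ∨ ¬□r)), w0
2. ¬(◇□(p → ¬q) → □(p → ¬q)), w0
3. ¬(p ∨ ¬□r), w0
4. ◇□(p → ¬q), w0
5. ¬□(p → ¬q), w0
6. ¬p, w0
7. □r, w0
8. r, w0
9. □(p → ¬q), w1
10. r, w1
11. p → ¬q, w1
12. ¬q, w1
13. ¬(p → ¬q), w2
14. p, w2
15. q, w2
16. r, w2
Accessibility: w0Rw0, w0Rw1, w0Rw2, w1Rw1, w2Rw2
Complete open branch: countermodel on an S4-frame, so not valid in S4, nor in K, T (the same frame is also a K-frame and a T-frame).

S5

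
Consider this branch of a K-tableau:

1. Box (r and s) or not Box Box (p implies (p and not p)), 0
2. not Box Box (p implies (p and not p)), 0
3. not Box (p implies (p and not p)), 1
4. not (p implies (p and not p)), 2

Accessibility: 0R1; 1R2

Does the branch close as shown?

Open

No atom appears with both signs at the same world.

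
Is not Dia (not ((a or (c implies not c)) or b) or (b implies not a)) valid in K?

No, not valid

Tableau for the negation Dia (not ((a or (c implies not c)) or b) or (b implies not a)):
1. Dia (not ((a or (c implies not c)) or b) or (b implies not a)), 0
2. not ((a or (c implies not c)) or b) or (b implies not a), 1
3. b implies not a, 1
4. not a, 1
Accessibility: 0R1
The negation has an open branch (countermodel exists).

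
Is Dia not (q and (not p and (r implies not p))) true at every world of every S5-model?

Tableau for the negation not Dia not (q and (not p and (r implies not p))):
1. not Dia not (q and (not p and (r implies not p))), w0
2. q and (not p and (r implies not p)), w0
3. q, w0
4. not p and (r implies not p), w0
5. not p, w0
6. r implies not p, w0
Accessibility: w0Rw0
The negation has an open branch (countermodel exists).

Not valid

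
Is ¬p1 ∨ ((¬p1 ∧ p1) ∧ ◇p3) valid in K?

Tableau for the negation ¬(¬p1 ∨ ((¬p1 ∧ p1) ∧ ◇p3)):
1. ¬(¬p1 ∨ ((¬p1 ∧ p1) ∧ ◇p3)), w0
2. p1, w0
3. ¬((¬p1 ∧ p1) ∧ ◇p3), w0
4. ¬◇p3, w0
The negation has an open branch (countermodel exists).

Not valid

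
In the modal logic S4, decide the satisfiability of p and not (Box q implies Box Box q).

Unsatisfiable (every branch closes)

1. p and not (Box q implies Box Box q), w0
2. p, w0
3. not (Box q implies Box Box q), w0
4. Box q, w0
5. not Box Box q, w0
6. q, w0
7. not Box q, w1
8. q, w1
9. not q, w2
10. q, w2
Accessibility: w0Rw0, w0Rw1, w0Rw2, w1Rw1, w1Rw2, w2Rw2
Branch closes: q and not q both at w2.
Every branch closes; the branch above is one of them.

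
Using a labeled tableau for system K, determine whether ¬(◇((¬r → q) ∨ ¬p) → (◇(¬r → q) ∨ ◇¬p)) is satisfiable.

1. ¬(◇((¬r → q) ∨ ¬p) → (◇(¬r → q) ∨ ◇¬p)), w0
2. ◇((¬r → q) ∨ ¬p), w0
3. ¬(◇(¬r → q) ∨ ◇¬p), w0
4. ¬◇(¬r → q), w0
5. ¬◇¬p, w0
6. (¬r → q) ∨ ¬p, w1
7. ¬(¬r → q), w1
8. ¬r, w1
9. ¬q, w1
10. p, w1
11. ¬r → q, w1
12. q, w1
Accessibility: w0Rw1
Branch closes: q and ¬q both at w1.
(One branch shown.) All branches close.

Unsatisfiable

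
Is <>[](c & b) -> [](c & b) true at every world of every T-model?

No, not valid

Tableau for the negation ~(<>[](c & b) -> [](c & b)):
1. ~(<>[](c & b) -> [](c & b)), u
2. <>[](c & b), u
3. ~[](c & b), u
4. [](c & b), v
5. c & b, v
6. c, v
7. b, v
8. ~(c & b), w
9. ~b, w
Accessibility: uRu, uRv, uRw, vRv, wRw
The negation has an open branch (countermodel exists).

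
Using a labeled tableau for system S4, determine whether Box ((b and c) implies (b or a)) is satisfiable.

Yes, satisfiable

1. Box ((b and c) implies (b or a)), u
2. (b and c) implies (b or a), u
3. b or a, u
4. a, u
Accessibility: uRu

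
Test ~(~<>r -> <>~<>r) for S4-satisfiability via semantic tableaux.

Unsatisfiable (every branch closes)

1. ~(~<>r -> <>~<>r), w0
2. ~<>r, w0
3. ~<>~<>r, w0
4. ~r, w0
5. <>r, w0
6. r, w1
7. ~r, w1
Accessibility: w0Rw0, w0Rw1, w1Rw1
Branch closes: r and ~r both at w1.
(One branch shown.) All branches close.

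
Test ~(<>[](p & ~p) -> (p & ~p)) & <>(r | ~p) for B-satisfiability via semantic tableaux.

1. ~(<>[](p & ~p) -> (p & ~p)) & <>(r | ~p), w0
2. ~(<>[](p & ~p) -> (p & ~p)), w0
3. <>(r | ~p), w0
4. <>[](p & ~p), w0
5. ~(p & ~p), w0
6. p, w0
7. r | ~p, w1
8. ~p, w1
9. [](p & ~p), w2
10. p & ~p, w0
11. ~p, w0
Accessibility: w0Rw0, w0Rw1, w0Rw2, w1Rw0, w1Rw1, w2Rw0, w2Rw2
Branch closes: p and ~p both at w0.
(One branch shown.) All branches close.

Unsatisfiable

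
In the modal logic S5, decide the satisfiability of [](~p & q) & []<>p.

No, unsatisfiable

1. [](~p & q) & []<>p, w0
2. [](~p & q), w0
3. []<>p, w0
4. ~p & q, w0
5. ~p, w0
6. q, w0
7. <>p, w0
8. p, w1
9. ~p & q, w1
10. ~p, w1
11. q, w1
Accessibility: w0Rw0, w0Rw1, w1Rw0, w1Rw1
Branch closes: p and ~p both at w1.
All branches of the tableau close; one closing branch shown above.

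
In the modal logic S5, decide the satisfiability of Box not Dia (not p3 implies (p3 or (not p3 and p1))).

Satisfiable (open branch found)

1. Box not Dia (not p3 implies (p3 or (not p3 and p1))), w0
2. not Dia (not p3 implies (p3 or (not p3 and p1))), w0
3. not (not p3 implies (p3 or (not p3 and p1))), w0
4. not p3, w0
5. not (p3 or (not p3 and p1)), w0
6. not (not p3 and p1), w0
7. not p1, w0
Accessibility: w0Rw0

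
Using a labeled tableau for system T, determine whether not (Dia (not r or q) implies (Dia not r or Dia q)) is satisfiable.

Unsatisfiable

1. not (Dia (not r or q) implies (Dia not r or Dia q)), w0
2. Dia (not r or q), w0
3. not (Dia not r or Dia q), w0
4. not Dia not r, w0
5. not Dia q, w0
6. r, w0
7. not q, w0
8. not r or q, w1
9. r, w1
10. not q, w1
11. q, w1
Accessibility: w0Rw0, w0Rw1, w1Rw1
Branch closes: q and not q both at w1.
All branches of the tableau close; one closing branch shown above.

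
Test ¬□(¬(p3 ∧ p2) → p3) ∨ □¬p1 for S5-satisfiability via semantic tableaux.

1. ¬□(¬(p3 ∧ p2) → p3) ∨ □¬p1, w0
2. □¬p1, w0   [∨-rule on 1 (branches; this branch)]
3. ¬p1, w0   [□-rule on 2 via w0Rw0]
Accessibility: w0Rw0

Satisfiable (open branch found)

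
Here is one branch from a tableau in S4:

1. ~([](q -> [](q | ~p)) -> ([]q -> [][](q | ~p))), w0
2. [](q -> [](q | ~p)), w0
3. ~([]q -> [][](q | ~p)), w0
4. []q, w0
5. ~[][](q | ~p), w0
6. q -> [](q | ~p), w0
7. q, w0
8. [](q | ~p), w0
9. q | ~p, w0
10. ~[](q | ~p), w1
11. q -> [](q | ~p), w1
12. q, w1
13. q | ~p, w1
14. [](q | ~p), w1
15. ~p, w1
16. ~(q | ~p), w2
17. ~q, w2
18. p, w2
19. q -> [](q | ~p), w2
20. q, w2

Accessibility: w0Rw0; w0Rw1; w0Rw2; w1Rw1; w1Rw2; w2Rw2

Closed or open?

Closed

Both q and ~q appear at w2.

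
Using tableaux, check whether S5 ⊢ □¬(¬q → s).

No, not valid

Tableau for the negation ¬□¬(¬q → s):
1. ¬□¬(¬q → s), u
2. ¬q → s, v   [¬□-rule on 1: fresh world v, uRv]
3. s, v   [→-rule on 2 (branches; this branch)]
Accessibility: uRu, uRv, vRu, vRv
The negation has an open branch (countermodel exists).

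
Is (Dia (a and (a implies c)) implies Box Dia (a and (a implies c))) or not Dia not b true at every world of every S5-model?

Valid

Tableau for the negation not ((Dia (a and (a implies c)) implies Box Dia (a and (a implies c))) or not Dia not b):
1. not ((Dia (a and (a implies c)) implies Box Dia (a and (a implies c))) or not Dia not b), u
2. not (Dia (a and (a implies c)) implies Box Dia (a and (a implies c))), u
3. Dia not b, u
4. Dia (a and (a implies c)), u
5. not Box Dia (a and (a implies c)), u
6. not b, v
7. a and (a implies c), w
8. a, w
9. a implies c, w
10. c, w
11. not Dia (a and (a implies c)), x
12. not (a and (a implies c)), u
13. not (a and (a implies c)), v
14. not (a and (a implies c)), w
15. not (a and (a implies c)), x
16. not (a implies c), u
17. a, u
18. not c, u
19. not (a implies c), v
20. a, v
21. not c, v
22. not (a implies c), w
23. not c, w
Accessibility: uRu, uRv, uRw, uRx, vRu, vRv, vRw, vRx, wRu, wRv, wRw, wRx, xRu, xRv, xRw, xRx
Branch closes: c and not c both at w.
Every branch of the negation's tableau closes; the branch above is one of them.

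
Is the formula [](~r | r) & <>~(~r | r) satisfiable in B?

Unsatisfiable (every branch closes)

1. [](~r | r) & <>~(~r | r), 0
2. [](~r | r), 0
3. <>~(~r | r), 0
4. ~r | r, 0
5. r, 0
6. ~(~r | r), 1
7. r, 1
8. ~r, 1
Accessibility: 0R0, 0R1, 1R0, 1R1
Branch closes: r and ~r both at 1.
Every branch closes; the branch above is one of them.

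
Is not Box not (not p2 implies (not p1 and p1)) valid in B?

Not valid

Tableau for the negation Box not (not p2 implies (not p1 and p1)):
1. Box not (not p2 implies (not p1 and p1)), w0
2. not (not p2 implies (not p1 and p1)), w0
3. not p2, w0
4. not (not p1 and p1), w0
5. not p1, w0
Accessibility: w0Rw0
The negation has an open branch (countermodel exists).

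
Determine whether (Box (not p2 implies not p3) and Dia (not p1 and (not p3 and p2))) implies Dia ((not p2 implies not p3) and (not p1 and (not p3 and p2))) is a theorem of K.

Valid

Tableau for the negation not ((Box (not p2 implies not p3) and Dia (not p1 and (not p3 and p2))) implies Dia ((not p2 implies not p3) and (not p1 and (not p3 and p2)))):
1. not ((Box (not p2 implies not p3) and Dia (not p1 and (not p3 and p2))) implies Dia ((not p2 implies not p3) and (not p1 and (not p3 and p2)))), u
2. Box (not p2 implies not p3) and Dia (not p1 and (not p3 and p2)), u   [neg-implies-rule on 1]
3. not Dia ((not p2 implies not p3) and (not p1 and (not p3 and p2))), u   [neg-implies-rule on 1]
4. Box (not p2 implies not p3), u   [and-rule on 2]
5. Dia (not p1 and (not p3 and p2)), u   [and-rule on 2]
6. not p1 and (not p3 and p2), v   [Dia-rule on 5: fresh world v, uRv]
7. not p1, v   [and-rule on 6]
8. not p3 and p2, v   [and-rule on 6]
9. not p3, v   [and-rule on 8]
10. p2, v   [and-rule on 8]
11. not ((not p2 implies not p3) and (not p1 and (not p3 and p2))), v   [neg-Dia-rule on 3 via uRv]
12. not p2 implies not p3, v   [Box-rule on 4 via uRv]
13. not (not p1 and (not p3 and p2)), v   [neg-and-rule on 11 (branches; this branch)]
14. not (not p3 and p2), v   [neg-and-rule on 13 (branches; this branch)]
15. not p2, v   [neg-and-rule on 14 (branches; this branch)]
Accessibility: uRv
Branch closes: p2 and not p2 both at v.
Every branch of the negation's tableau closes; the branch above is one of them.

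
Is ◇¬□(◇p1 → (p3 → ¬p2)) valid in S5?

Not valid

Tableau for the negation ¬◇¬□(◇p1 → (p3 → ¬p2)):
1. ¬◇¬□(◇p1 → (p3 → ¬p2)), u
2. □(◇p1 → (p3 → ¬p2)), u   [¬◇-rule on 1 via uRu]
3. ◇p1 → (p3 → ¬p2), u   [□-rule on 2 via uRu]
4. p3 → ¬p2, u   [→-rule on 3 (branches; this branch)]
5. ¬p2, u   [→-rule on 4 (branches; this branch)]
Accessibility: uRu
The negation has an open branch (countermodel exists).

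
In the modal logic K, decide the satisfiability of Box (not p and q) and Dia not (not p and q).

Unsatisfiable (every branch closes)

1. Box (not p and q) and Dia not (not p and q), u
2. Box (not p and q), u
3. Dia not (not p and q), u
4. not (not p and q), v
5. not p and q, v
6. not p, v
7. q, v
8. not q, v
Accessibility: uRv
Branch closes: q and not q both at v.
(One branch shown.) All branches close.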